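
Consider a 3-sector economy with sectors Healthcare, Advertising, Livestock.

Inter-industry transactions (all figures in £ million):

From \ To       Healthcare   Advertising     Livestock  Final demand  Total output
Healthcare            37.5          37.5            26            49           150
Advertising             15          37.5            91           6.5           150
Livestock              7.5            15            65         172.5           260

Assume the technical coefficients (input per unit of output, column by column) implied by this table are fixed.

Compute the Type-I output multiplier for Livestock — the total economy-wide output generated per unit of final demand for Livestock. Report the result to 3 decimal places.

Technical coefficients a_ij = z_ij / X_j:
  a_HH = 37.5/150 = 0.25, a_AH = 15/150 = 0.10, a_LH = 7.5/150 = 0.05
  a_HA = 37.5/150 = 0.25, a_AA = 37.5/150 = 0.25, a_LA = 15/150 = 0.10
  a_HL = 26/260 = 0.10, a_AL = 91/260 = 0.35, a_LL = 65/260 = 0.25
I − A =
  [   0.75    -0.25    -0.10]
  [  -0.10     0.75    -0.35]
  [  -0.05    -0.10     0.75]
Cofactors of I−A, C_ij = (−1)^(i+j)·(minor ij) (rows/columns in the sector order above):
  C_11 = (0.75)(0.75) − (-0.35)(-0.10) = 0.5275
  C_12 = −[(-0.10)(0.75) − (-0.35)(-0.05)] = 0.0925
  C_13 = (-0.10)(-0.10) − (0.75)(-0.05) = 0.0475
  C_21 = −[(-0.25)(0.75) − (-0.10)(-0.10)] = 0.1975
  C_22 = (0.75)(0.75) − (-0.10)(-0.05) = 0.5575
  C_23 = −[(0.75)(-0.10) − (-0.25)(-0.05)] = 0.0875
  C_31 = (-0.25)(-0.35) − (-0.10)(0.75) = 0.1625
  C_32 = −[(0.75)(-0.35) − (-0.10)(-0.10)] = 0.2725
  C_33 = (0.75)(0.75) − (-0.25)(-0.10) = 0.5375
det(I−A) = Σ_j (I−A)_1j·C_1j = (0.75)(0.5275) + (-0.25)(0.0925) + (-0.10)(0.0475) = 0.36775
adj(I−A) = Cᵀ =
  [ 0.5275   0.1975   0.1625]
  [ 0.0925   0.5575   0.2725]
  [ 0.0475   0.0875   0.5375]
(I − A)⁻¹ = adj(I−A) / det(I−A) ≈
  [   1.4344     0.5370     0.4419]
  [   0.2515     1.5160     0.7410]
  [   0.1292     0.2379     1.4616]
The output multiplier for sector j is the column-j sum of the Leontief inverse (I − A)⁻¹ = adj(I−A) / det(I−A).
Column L of adj(I−A): (0.1625, 0.2725, 0.5375); det(I−A) = 0.36775.
m_L = (0.1625 + 0.2725 + 0.5375) / 0.36775 = 0.9725 / 0.36775 ≈ 2.644.

m_L = 2.644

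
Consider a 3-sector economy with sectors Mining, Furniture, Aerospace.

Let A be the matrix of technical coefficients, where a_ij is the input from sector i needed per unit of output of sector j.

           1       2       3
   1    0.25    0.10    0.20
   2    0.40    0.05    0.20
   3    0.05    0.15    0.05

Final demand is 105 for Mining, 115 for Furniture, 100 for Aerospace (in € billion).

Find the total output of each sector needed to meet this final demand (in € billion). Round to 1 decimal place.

x_1 = 213.8, x_2 = 243.7, x_3 = 155.0

I − A =
  [   0.75    -0.10    -0.20]
  [  -0.40     0.95    -0.20]
  [  -0.05    -0.15     0.95]
Cofactors of I−A, C_ij = (−1)^(i+j)·(minor ij) (rows/columns in the sector order above):
  C_11 = (0.95)(0.95) − (-0.20)(-0.15) = 0.8725
  C_12 = −[(-0.40)(0.95) − (-0.20)(-0.05)] = 0.3900
  C_13 = (-0.40)(-0.15) − (0.95)(-0.05) = 0.1075
  C_21 = −[(-0.10)(0.95) − (-0.20)(-0.15)] = 0.1250
  C_22 = (0.75)(0.95) − (-0.20)(-0.05) = 0.7025
  C_23 = −[(0.75)(-0.15) − (-0.10)(-0.05)] = 0.1175
  C_31 = (-0.10)(-0.20) − (-0.20)(0.95) = 0.2100
  C_32 = −[(0.75)(-0.20) − (-0.20)(-0.40)] = 0.2300
  C_33 = (0.75)(0.95) − (-0.10)(-0.40) = 0.6725
det(I−A) = Σ_j (I−A)_1j·C_1j = (0.75)(0.8725) + (-0.10)(0.3900) + (-0.20)(0.1075) = 0.593875
adj(I−A) = Cᵀ =
  [ 0.8725   0.1250   0.2100]
  [ 0.3900   0.7025   0.2300]
  [ 0.1075   0.1175   0.6725]
(I − A)⁻¹ = adj(I−A) / det(I−A) ≈
  [   1.4692     0.2105     0.3536]
  [   0.6567     1.1829     0.3873]
  [   0.1810     0.1979     1.1324]
x = (I − A)⁻¹ d = adj(I−A)·d / det(I−A), with det(I−A) = 0.593875:
  x_1 = (0.8725·105 + 0.1250·115 + 0.2100·100) / 0.593875 = 126.9875 / 0.593875 ≈ 213.8
  x_2 = (0.3900·105 + 0.7025·115 + 0.2300·100) / 0.593875 = 144.7375 / 0.593875 ≈ 243.7
  x_3 = (0.1075·105 + 0.1175·115 + 0.6725·100) / 0.593875 = 92.05 / 0.593875 ≈ 155.0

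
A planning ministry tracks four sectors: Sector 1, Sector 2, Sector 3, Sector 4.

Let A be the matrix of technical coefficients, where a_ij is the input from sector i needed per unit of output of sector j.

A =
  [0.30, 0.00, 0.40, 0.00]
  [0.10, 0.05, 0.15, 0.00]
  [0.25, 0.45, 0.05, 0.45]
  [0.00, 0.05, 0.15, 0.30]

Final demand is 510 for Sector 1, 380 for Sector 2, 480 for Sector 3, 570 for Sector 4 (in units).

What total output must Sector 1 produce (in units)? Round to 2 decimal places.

I − A =
  [   0.70     0.00    -0.40     0.00]
  [  -0.10     0.95    -0.15     0.00]
  [  -0.25    -0.45     0.95    -0.45]
  [   0.00    -0.05    -0.15     0.70]
Compute the cofactors C_ij = (−1)^(i+j)·(3×3 minor ij) of I−A; the adjugate is their transpose:
adj(I−A) = Cᵀ =
  [ 0.51700   0.13500   0.26600   0.17100]
  [ 0.08600   0.34825   0.10150   0.06525]
  [ 0.20000   0.23625   0.46550   0.29925]
  [ 0.04900   0.07550   0.10700   0.47150]
det(I−A) = Σ_j (I−A)_1j·C_1j = (0.70)(0.51700) + (0.00)(0.08600) + (-0.40)(0.20000) + (0.00)(0.04900) = 0.2819
(I − A)⁻¹ = adj(I−A) / det(I−A) ≈
  [   1.8340     0.4789     0.9436     0.6066]
  [   0.3051     1.2354     0.3601     0.2315]
  [   0.7095     0.8381     1.6513     1.0615]
  [   0.1738     0.2678     0.3796     1.6726]
x = (I − A)⁻¹ d = adj(I−A)·d / det(I−A), with det(I−A) = 0.2819:
  x_1 = (0.51700·510 + 0.13500·380 + 0.26600·480 + 0.17100·570) / 0.2819 = 540.12 / 0.2819 ≈ 1916.00
  x_2 = (0.08600·510 + 0.34825·380 + 0.10150·480 + 0.06525·570) / 0.2819 = 262.1075 / 0.2819 ≈ 929.79
  x_3 = (0.20000·510 + 0.23625·380 + 0.46550·480 + 0.29925·570) / 0.2819 = 585.7875 / 0.2819 ≈ 2078.00
  x_4 = (0.04900·510 + 0.07550·380 + 0.10700·480 + 0.47150·570) / 0.2819 = 373.795 / 0.2819 ≈ 1325.98

x_1 = 1916.00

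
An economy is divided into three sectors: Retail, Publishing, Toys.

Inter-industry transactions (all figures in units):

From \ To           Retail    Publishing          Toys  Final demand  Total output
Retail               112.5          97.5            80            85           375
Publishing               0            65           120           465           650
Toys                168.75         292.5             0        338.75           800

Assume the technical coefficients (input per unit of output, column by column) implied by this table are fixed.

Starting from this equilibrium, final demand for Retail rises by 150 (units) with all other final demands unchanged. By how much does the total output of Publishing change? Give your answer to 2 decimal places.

Technical coefficients a_ij = z_ij / X_j:
  a_11 = 112.5/375 = 0.30, a_21 = 0/375 = 0.00, a_31 = 168.75/375 = 0.45
  a_12 = 97.5/650 = 0.15, a_22 = 65/650 = 0.10, a_32 = 292.5/650 = 0.45
  a_13 = 80/800 = 0.10, a_23 = 120/800 = 0.15, a_33 = 0/800 = 0.00
I − A =
  [   0.70    -0.15    -0.10]
  [   0.00     0.90    -0.15]
  [  -0.45    -0.45     1.00]
Cofactors of I−A, C_ij = (−1)^(i+j)·(minor ij) (rows/columns in the sector order above):
  C_11 = (0.90)(1.00) − (-0.15)(-0.45) = 0.8325
  C_12 = −[(0.00)(1.00) − (-0.15)(-0.45)] = 0.0675
  C_13 = (0.00)(-0.45) − (0.90)(-0.45) = 0.4050
  C_21 = −[(-0.15)(1.00) − (-0.10)(-0.45)] = 0.1950
  C_22 = (0.70)(1.00) − (-0.10)(-0.45) = 0.6550
  C_23 = −[(0.70)(-0.45) − (-0.15)(-0.45)] = 0.3825
  C_31 = (-0.15)(-0.15) − (-0.10)(0.90) = 0.1125
  C_32 = −[(0.70)(-0.15) − (-0.10)(0.00)] = 0.1050
  C_33 = (0.70)(0.90) − (-0.15)(0.00) = 0.6300
det(I−A) = Σ_j (I−A)_1j·C_1j = (0.70)(0.8325) + (-0.15)(0.0675) + (-0.10)(0.4050) = 0.532125
adj(I−A) = Cᵀ =
  [ 0.8325   0.1950   0.1125]
  [ 0.0675   0.6550   0.1050]
  [ 0.4050   0.3825   0.6300]
(I − A)⁻¹ = adj(I−A) / det(I−A) ≈
  [   1.5645     0.3665     0.2114]
  [   0.1268     1.2309     0.1973]
  [   0.7611     0.7188     1.1839]
Δx = (I − A)⁻¹ Δd with Δd having +150 in the Retail component and 0 elsewhere.
So Δx_2 = L_21 · (+150), where L_21 = adj(I−A)_21 / det(I−A) = 0.0675 / 0.532125.
Δx_2 = 0.0675 × (+150) / 0.532125 = 10.125 / 0.532125 ≈ 19.03.

Δx_2 = 19.03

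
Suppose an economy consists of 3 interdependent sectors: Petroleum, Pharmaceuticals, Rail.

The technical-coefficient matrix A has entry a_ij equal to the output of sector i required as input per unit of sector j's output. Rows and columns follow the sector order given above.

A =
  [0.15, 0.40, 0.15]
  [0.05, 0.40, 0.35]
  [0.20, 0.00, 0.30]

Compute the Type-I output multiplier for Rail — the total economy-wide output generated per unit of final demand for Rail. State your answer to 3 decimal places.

I − A =
  [   0.85    -0.40    -0.15]
  [  -0.05     0.60    -0.35]
  [  -0.20     0.00     0.70]
Cofactors of I−A, C_ij = (−1)^(i+j)·(minor ij) (rows/columns in the sector order above):
  C_11 = (0.60)(0.70) − (-0.35)(0.00) = 0.4200
  C_12 = −[(-0.05)(0.70) − (-0.35)(-0.20)] = 0.1050
  C_13 = (-0.05)(0.00) − (0.60)(-0.20) = 0.1200
  C_21 = −[(-0.40)(0.70) − (-0.15)(0.00)] = 0.2800
  C_22 = (0.85)(0.70) − (-0.15)(-0.20) = 0.5650
  C_23 = −[(0.85)(0.00) − (-0.40)(-0.20)] = 0.0800
  C_31 = (-0.40)(-0.35) − (-0.15)(0.60) = 0.2300
  C_32 = −[(0.85)(-0.35) − (-0.15)(-0.05)] = 0.3050
  C_33 = (0.85)(0.60) − (-0.40)(-0.05) = 0.4900
det(I−A) = Σ_j (I−A)_1j·C_1j = (0.85)(0.4200) + (-0.40)(0.1050) + (-0.15)(0.1200) = 0.2970
adj(I−A) = Cᵀ =
  [ 0.4200   0.2800   0.2300]
  [ 0.1050   0.5650   0.3050]
  [ 0.1200   0.0800   0.4900]
(I − A)⁻¹ = adj(I−A) / det(I−A) ≈
  [   1.4141     0.9428     0.7744]
  [   0.3535     1.9024     1.0269]
  [   0.4040     0.2694     1.6498]
The output multiplier for sector j is the column-j sum of the Leontief inverse (I − A)⁻¹ = adj(I−A) / det(I−A).
Column 3 of adj(I−A): (0.2300, 0.3050, 0.4900); det(I−A) = 0.2970.
m_3 = (0.2300 + 0.3050 + 0.4900) / 0.2970 = 1.025 / 0.2970 ≈ 3.451.

m_3 = 3.451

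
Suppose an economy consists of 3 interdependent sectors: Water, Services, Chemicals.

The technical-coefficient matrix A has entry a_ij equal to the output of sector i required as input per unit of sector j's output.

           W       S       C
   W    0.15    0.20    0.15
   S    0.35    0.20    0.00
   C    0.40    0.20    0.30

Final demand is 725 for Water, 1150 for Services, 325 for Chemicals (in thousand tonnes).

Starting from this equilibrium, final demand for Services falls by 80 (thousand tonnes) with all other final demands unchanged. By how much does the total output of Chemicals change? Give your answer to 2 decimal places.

Δx_C = -54.27

I − A =
  [   0.85    -0.20    -0.15]
  [  -0.35     0.80     0.00]
  [  -0.40    -0.20     0.70]
Cofactors of I−A, C_ij = (−1)^(i+j)·(minor ij) (rows/columns in the sector order above):
  C_11 = (0.80)(0.70) − (0.00)(-0.20) = 0.5600
  C_12 = −[(-0.35)(0.70) − (0.00)(-0.40)] = 0.2450
  C_13 = (-0.35)(-0.20) − (0.80)(-0.40) = 0.3900
  C_21 = −[(-0.20)(0.70) − (-0.15)(-0.20)] = 0.1700
  C_22 = (0.85)(0.70) − (-0.15)(-0.40) = 0.5350
  C_23 = −[(0.85)(-0.20) − (-0.20)(-0.40)] = 0.2500
  C_31 = (-0.20)(0.00) − (-0.15)(0.80) = 0.1200
  C_32 = −[(0.85)(0.00) − (-0.15)(-0.35)] = 0.0525
  C_33 = (0.85)(0.80) − (-0.20)(-0.35) = 0.6100
det(I−A) = Σ_j (I−A)_1j·C_1j = (0.85)(0.5600) + (-0.20)(0.2450) + (-0.15)(0.3900) = 0.3685
adj(I−A) = Cᵀ =
  [ 0.5600   0.1700   0.1200]
  [ 0.2450   0.5350   0.0525]
  [ 0.3900   0.2500   0.6100]
(I − A)⁻¹ = adj(I−A) / det(I−A) ≈
  [   1.5197     0.4613     0.3256]
  [   0.6649     1.4518     0.1425]
  [   1.0583     0.6784     1.6554]
Δx = (I − A)⁻¹ Δd with Δd having -80 in the Services component and 0 elsewhere.
So Δx_C = L_CS · (-80), where L_CS = adj(I−A)_CS / det(I−A) = 0.2500 / 0.3685.
Δx_C = 0.2500 × (-80) / 0.3685 = -20.00 / 0.3685 ≈ -54.27.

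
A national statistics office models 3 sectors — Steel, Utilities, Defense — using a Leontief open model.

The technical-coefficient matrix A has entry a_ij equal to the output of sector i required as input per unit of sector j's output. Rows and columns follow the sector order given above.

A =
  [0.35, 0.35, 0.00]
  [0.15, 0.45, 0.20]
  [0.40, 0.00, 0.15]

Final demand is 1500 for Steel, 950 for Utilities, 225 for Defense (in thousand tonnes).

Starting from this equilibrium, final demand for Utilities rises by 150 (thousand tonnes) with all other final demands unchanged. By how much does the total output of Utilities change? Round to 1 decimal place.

I − A =
  [   0.65    -0.35     0.00]
  [  -0.15     0.55    -0.20]
  [  -0.40     0.00     0.85]
Cofactors of I−A, C_ij = (−1)^(i+j)·(minor ij) (rows/columns in the sector order above):
  C_11 = (0.55)(0.85) − (-0.20)(0.00) = 0.4675
  C_12 = −[(-0.15)(0.85) − (-0.20)(-0.40)] = 0.2075
  C_13 = (-0.15)(0.00) − (0.55)(-0.40) = 0.2200
  C_21 = −[(-0.35)(0.85) − (0.00)(0.00)] = 0.2975
  C_22 = (0.65)(0.85) − (0.00)(-0.40) = 0.5525
  C_23 = −[(0.65)(0.00) − (-0.35)(-0.40)] = 0.1400
  C_31 = (-0.35)(-0.20) − (0.00)(0.55) = 0.0700
  C_32 = −[(0.65)(-0.20) − (0.00)(-0.15)] = 0.1300
  C_33 = (0.65)(0.55) − (-0.35)(-0.15) = 0.3050
det(I−A) = Σ_j (I−A)_1j·C_1j = (0.65)(0.4675) + (-0.35)(0.2075) + (0.00)(0.2200) = 0.23125
adj(I−A) = Cᵀ =
  [ 0.4675   0.2975   0.0700]
  [ 0.2075   0.5525   0.1300]
  [ 0.2200   0.1400   0.3050]
(I − A)⁻¹ = adj(I−A) / det(I−A) ≈
  [   2.0216     1.2865     0.3027]
  [   0.8973     2.3892     0.5622]
  [   0.9514     0.6054     1.3189]
Δx = (I − A)⁻¹ Δd with Δd having +150 in the Utilities component and 0 elsewhere.
So Δx_2 = L_22 · (+150), where L_22 = adj(I−A)_22 / det(I−A) = 0.5525 / 0.23125.
Δx_2 = 0.5525 × (+150) / 0.23125 = 82.875 / 0.23125 ≈ 358.4.

Δx_2 = 358.4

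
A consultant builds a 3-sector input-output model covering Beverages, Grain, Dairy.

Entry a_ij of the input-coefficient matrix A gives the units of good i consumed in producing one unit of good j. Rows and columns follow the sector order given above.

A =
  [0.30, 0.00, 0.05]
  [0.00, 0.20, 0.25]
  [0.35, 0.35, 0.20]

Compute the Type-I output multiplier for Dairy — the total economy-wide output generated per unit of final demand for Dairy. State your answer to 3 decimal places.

I − A =
  [   0.70     0.00    -0.05]
  [   0.00     0.80    -0.25]
  [  -0.35    -0.35     0.80]
Cofactors of I−A, C_ij = (−1)^(i+j)·(minor ij) (rows/columns in the sector order above):
  C_11 = (0.80)(0.80) − (-0.25)(-0.35) = 0.5525
  C_12 = −[(0.00)(0.80) − (-0.25)(-0.35)] = 0.0875
  C_13 = (0.00)(-0.35) − (0.80)(-0.35) = 0.2800
  C_21 = −[(0.00)(0.80) − (-0.05)(-0.35)] = 0.0175
  C_22 = (0.70)(0.80) − (-0.05)(-0.35) = 0.5425
  C_23 = −[(0.70)(-0.35) − (0.00)(-0.35)] = 0.2450
  C_31 = (0.00)(-0.25) − (-0.05)(0.80) = 0.0400
  C_32 = −[(0.70)(-0.25) − (-0.05)(0.00)] = 0.1750
  C_33 = (0.70)(0.80) − (0.00)(0.00) = 0.5600
det(I−A) = Σ_j (I−A)_1j·C_1j = (0.70)(0.5525) + (0.00)(0.0875) + (-0.05)(0.2800) = 0.37275
adj(I−A) = Cᵀ =
  [ 0.5525   0.0175   0.0400]
  [ 0.0875   0.5425   0.1750]
  [ 0.2800   0.2450   0.5600]
(I − A)⁻¹ = adj(I−A) / det(I−A) ≈
  [   1.4822     0.0469     0.1073]
  [   0.2347     1.4554     0.4695]
  [   0.7512     0.6573     1.5023]
The output multiplier for sector j is the column-j sum of the Leontief inverse (I − A)⁻¹ = adj(I−A) / det(I−A).
Column D of adj(I−A): (0.0400, 0.1750, 0.5600); det(I−A) = 0.37275.
m_D = (0.0400 + 0.1750 + 0.5600) / 0.37275 = 0.775 / 0.37275 ≈ 2.079.

m_D = 2.079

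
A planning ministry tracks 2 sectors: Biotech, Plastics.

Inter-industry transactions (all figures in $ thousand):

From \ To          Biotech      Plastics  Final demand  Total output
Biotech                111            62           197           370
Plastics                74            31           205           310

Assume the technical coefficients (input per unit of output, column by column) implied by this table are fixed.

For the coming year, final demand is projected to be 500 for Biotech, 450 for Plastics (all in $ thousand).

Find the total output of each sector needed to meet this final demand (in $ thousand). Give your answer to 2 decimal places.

Technical coefficients a_ij = z_ij / X_j:
  a_BB = 111/370 = 0.30, a_PB = 74/370 = 0.20
  a_BP = 62/310 = 0.20, a_PP = 31/310 = 0.10
I − A =
  [   0.70    -0.20]
  [  -0.20     0.90]
det(I−A) = (0.70)(0.90) − (-0.20)(-0.20) = 0.5900
adj(I−A) = [[0.90, 0.20], [0.20, 0.70]]
(I − A)⁻¹ = adj(I−A) / det(I−A) ≈
  [   1.5254     0.3390]
  [   0.3390     1.1864]
x = (I − A)⁻¹ d = adj(I−A)·d / det(I−A), with det(I−A) = 0.5900:
  x_B = (0.90·500 + 0.20·450) / 0.5900 = 540.00 / 0.5900 ≈ 915.25
  x_P = (0.20·500 + 0.70·450) / 0.5900 = 415.00 / 0.5900 ≈ 703.39

x_B = 915.25, x_P = 703.39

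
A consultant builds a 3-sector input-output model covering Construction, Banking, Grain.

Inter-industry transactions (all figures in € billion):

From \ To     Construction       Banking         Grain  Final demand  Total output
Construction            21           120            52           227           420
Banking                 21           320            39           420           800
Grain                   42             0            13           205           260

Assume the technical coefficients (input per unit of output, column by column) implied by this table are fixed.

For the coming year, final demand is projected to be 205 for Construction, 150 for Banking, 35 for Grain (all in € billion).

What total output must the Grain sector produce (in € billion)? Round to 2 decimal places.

Technical coefficients a_ij = z_ij / X_j:
  a_11 = 21/420 = 0.05, a_21 = 21/420 = 0.05, a_31 = 42/420 = 0.10
  a_12 = 120/800 = 0.15, a_22 = 320/800 = 0.40, a_32 = 0/800 = 0.00
  a_13 = 52/260 = 0.20, a_23 = 39/260 = 0.15, a_33 = 13/260 = 0.05
I − A =
  [   0.95    -0.15    -0.20]
  [  -0.05     0.60    -0.15]
  [  -0.10     0.00     0.95]
Cofactors of I−A, C_ij = (−1)^(i+j)·(minor ij) (rows/columns in the sector order above):
  C_11 = (0.60)(0.95) − (-0.15)(0.00) = 0.5700
  C_12 = −[(-0.05)(0.95) − (-0.15)(-0.10)] = 0.0625
  C_13 = (-0.05)(0.00) − (0.60)(-0.10) = 0.0600
  C_21 = −[(-0.15)(0.95) − (-0.20)(0.00)] = 0.1425
  C_22 = (0.95)(0.95) − (-0.20)(-0.10) = 0.8825
  C_23 = −[(0.95)(0.00) − (-0.15)(-0.10)] = 0.0150
  C_31 = (-0.15)(-0.15) − (-0.20)(0.60) = 0.1425
  C_32 = −[(0.95)(-0.15) − (-0.20)(-0.05)] = 0.1525
  C_33 = (0.95)(0.60) − (-0.15)(-0.05) = 0.5625
det(I−A) = Σ_j (I−A)_1j·C_1j = (0.95)(0.5700) + (-0.15)(0.0625) + (-0.20)(0.0600) = 0.520125
adj(I−A) = Cᵀ =
  [ 0.5700   0.1425   0.1425]
  [ 0.0625   0.8825   0.1525]
  [ 0.0600   0.0150   0.5625]
(I − A)⁻¹ = adj(I−A) / det(I−A) ≈
  [   1.0959     0.2740     0.2740]
  [   0.1202     1.6967     0.2932]
  [   0.1154     0.0288     1.0815]
x = (I − A)⁻¹ d = adj(I−A)·d / det(I−A), with det(I−A) = 0.520125:
  x_1 = (0.5700·205 + 0.1425·150 + 0.1425·35) / 0.520125 = 143.2125 / 0.520125 ≈ 275.34
  x_2 = (0.0625·205 + 0.8825·150 + 0.1525·35) / 0.520125 = 150.525 / 0.520125 ≈ 289.40
  x_3 = (0.0600·205 + 0.0150·150 + 0.5625·35) / 0.520125 = 34.2375 / 0.520125 ≈ 65.83

x_3 = 65.83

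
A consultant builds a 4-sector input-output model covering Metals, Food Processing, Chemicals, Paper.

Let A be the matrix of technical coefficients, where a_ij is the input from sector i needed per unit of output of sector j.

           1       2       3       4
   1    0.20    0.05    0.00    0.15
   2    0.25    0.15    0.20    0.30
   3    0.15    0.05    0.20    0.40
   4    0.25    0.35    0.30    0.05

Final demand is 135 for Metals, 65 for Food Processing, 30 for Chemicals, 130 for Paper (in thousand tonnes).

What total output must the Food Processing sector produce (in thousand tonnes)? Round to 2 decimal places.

x_2 = 410.26

I − A =
  [   0.80    -0.05     0.00    -0.15]
  [  -0.25     0.85    -0.20    -0.30]
  [  -0.15    -0.05     0.80    -0.40]
  [  -0.25    -0.35    -0.30     0.95]
Compute the cofactors C_ij = (−1)^(i+j)·(3×3 minor ij) of I−A; the adjugate is their transpose:
adj(I−A) = Cᵀ =
  [ 0.418000   0.076250   0.062750   0.116500]
  [ 0.282000   0.475250   0.227750   0.290500]
  [ 0.241000   0.168125   0.501375   0.302250]
  [ 0.290000   0.248250   0.258750   0.524500]
det(I−A) = Σ_j (I−A)_1j·C_1j = (0.80)(0.418000) + (-0.05)(0.282000) + (0.00)(0.241000) + (-0.15)(0.290000) = 0.2768
(I − A)⁻¹ = adj(I−A) / det(I−A) ≈
  [   1.5101     0.2755     0.2267     0.4209]
  [   1.0188     1.7169     0.8228     1.0495]
  [   0.8707     0.6074     1.8113     1.0919]
  [   1.0477     0.8969     0.9348     1.8949]
x = (I − A)⁻¹ d = adj(I−A)·d / det(I−A), with det(I−A) = 0.2768:
  x_1 = (0.418000·135 + 0.076250·65 + 0.062750·30 + 0.116500·130) / 0.2768 = 78.41375 / 0.2768 ≈ 283.29
  x_2 = (0.282000·135 + 0.475250·65 + 0.227750·30 + 0.290500·130) / 0.2768 = 113.55875 / 0.2768 ≈ 410.26
  x_3 = (0.241000·135 + 0.168125·65 + 0.501375·30 + 0.302250·130) / 0.2768 = 97.796875 / 0.2768 ≈ 353.31
  x_4 = (0.290000·135 + 0.248250·65 + 0.258750·30 + 0.524500·130) / 0.2768 = 131.23375 / 0.2768 ≈ 474.11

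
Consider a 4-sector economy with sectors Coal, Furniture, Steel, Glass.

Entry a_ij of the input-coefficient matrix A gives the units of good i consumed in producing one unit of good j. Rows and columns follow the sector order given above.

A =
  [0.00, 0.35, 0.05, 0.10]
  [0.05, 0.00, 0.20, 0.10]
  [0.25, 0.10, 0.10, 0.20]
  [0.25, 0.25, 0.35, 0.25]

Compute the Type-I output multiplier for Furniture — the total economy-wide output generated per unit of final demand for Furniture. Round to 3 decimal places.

m_F = 2.944

I − A =
  [   1.00    -0.35    -0.05    -0.10]
  [  -0.05     1.00    -0.20    -0.10]
  [  -0.25    -0.10     0.90    -0.20]
  [  -0.25    -0.25    -0.35     0.75]
Compute the cofactors C_ij = (−1)^(i+j)·(3×3 minor ij) of I−A; the adjugate is their transpose:
adj(I−A) = Cᵀ =
  [ 0.554000   0.244000   0.141000   0.144000]
  [ 0.109000   0.561875   0.184875   0.138750]
  [ 0.240000   0.211875   0.676875   0.240750]
  [ 0.333000   0.367500   0.424500   0.834000]
det(I−A) = Σ_j (I−A)_1j·C_1j = (1.00)(0.554000) + (-0.35)(0.109000) + (-0.05)(0.240000) + (-0.10)(0.333000) = 0.47055
(I − A)⁻¹ = adj(I−A) / det(I−A) ≈
  [   1.1773     0.5185     0.2996     0.3060]
  [   0.2316     1.1941     0.3929     0.2949]
  [   0.5100     0.4503     1.4385     0.5116]
  [   0.7077     0.7810     0.9021     1.7724]
The output multiplier for sector j is the column-j sum of the Leontief inverse (I − A)⁻¹ = adj(I−A) / det(I−A).
Column F of adj(I−A): (0.244000, 0.561875, 0.211875, 0.367500); det(I−A) = 0.47055.
m_F = (0.244000 + 0.561875 + 0.211875 + 0.367500) / 0.47055 = 1.38525 / 0.47055 ≈ 2.944.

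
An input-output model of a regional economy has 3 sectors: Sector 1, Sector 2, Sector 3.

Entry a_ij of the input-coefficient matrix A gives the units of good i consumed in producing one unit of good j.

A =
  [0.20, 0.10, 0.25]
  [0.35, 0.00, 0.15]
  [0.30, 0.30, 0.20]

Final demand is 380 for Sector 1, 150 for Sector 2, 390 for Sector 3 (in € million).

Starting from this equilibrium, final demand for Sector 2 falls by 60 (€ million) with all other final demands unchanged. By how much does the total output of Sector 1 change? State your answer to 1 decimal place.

Δx_1 = -19.8

I − A =
  [   0.80    -0.10    -0.25]
  [  -0.35     1.00    -0.15]
  [  -0.30    -0.30     0.80]
Cofactors of I−A, C_ij = (−1)^(i+j)·(minor ij) (rows/columns in the sector order above):
  C_11 = (1.00)(0.80) − (-0.15)(-0.30) = 0.7550
  C_12 = −[(-0.35)(0.80) − (-0.15)(-0.30)] = 0.3250
  C_13 = (-0.35)(-0.30) − (1.00)(-0.30) = 0.4050
  C_21 = −[(-0.10)(0.80) − (-0.25)(-0.30)] = 0.1550
  C_22 = (0.80)(0.80) − (-0.25)(-0.30) = 0.5650
  C_23 = −[(0.80)(-0.30) − (-0.10)(-0.30)] = 0.2700
  C_31 = (-0.10)(-0.15) − (-0.25)(1.00) = 0.2650
  C_32 = −[(0.80)(-0.15) − (-0.25)(-0.35)] = 0.2075
  C_33 = (0.80)(1.00) − (-0.10)(-0.35) = 0.7650
det(I−A) = Σ_j (I−A)_1j·C_1j = (0.80)(0.7550) + (-0.10)(0.3250) + (-0.25)(0.4050) = 0.47025
adj(I−A) = Cᵀ =
  [ 0.7550   0.1550   0.2650]
  [ 0.3250   0.5650   0.2075]
  [ 0.4050   0.2700   0.7650]
(I − A)⁻¹ = adj(I−A) / det(I−A) ≈
  [   1.6055     0.3296     0.5635]
  [   0.6911     1.2015     0.4413]
  [   0.8612     0.5742     1.6268]
Δx = (I − A)⁻¹ Δd with Δd having -60 in the Sector 2 component and 0 elsewhere.
So Δx_1 = L_12 · (-60), where L_12 = adj(I−A)_12 / det(I−A) = 0.1550 / 0.47025.
Δx_1 = 0.1550 × (-60) / 0.47025 = -9.30 / 0.47025 ≈ -19.8.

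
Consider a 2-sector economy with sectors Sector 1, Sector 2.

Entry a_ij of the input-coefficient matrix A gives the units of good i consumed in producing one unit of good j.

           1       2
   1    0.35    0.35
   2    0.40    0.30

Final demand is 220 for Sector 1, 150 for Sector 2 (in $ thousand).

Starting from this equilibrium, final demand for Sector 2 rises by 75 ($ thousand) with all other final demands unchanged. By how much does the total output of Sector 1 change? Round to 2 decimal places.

Δx_1 = 83.33

I − A =
  [   0.65    -0.35]
  [  -0.40     0.70]
det(I−A) = (0.65)(0.70) − (-0.35)(-0.40) = 0.3150
adj(I−A) = [[0.70, 0.35], [0.40, 0.65]]
(I − A)⁻¹ = adj(I−A) / det(I−A) ≈
  [   2.2222     1.1111]
  [   1.2698     2.0635]
Δx = (I − A)⁻¹ Δd with Δd having +75 in the Sector 2 component and 0 elsewhere.
So Δx_1 = L_12 · (+75), where L_12 = adj(I−A)_12 / det(I−A) = 0.35 / 0.3150.
Δx_1 = 0.35 × (+75) / 0.3150 = 26.25 / 0.3150 ≈ 83.33.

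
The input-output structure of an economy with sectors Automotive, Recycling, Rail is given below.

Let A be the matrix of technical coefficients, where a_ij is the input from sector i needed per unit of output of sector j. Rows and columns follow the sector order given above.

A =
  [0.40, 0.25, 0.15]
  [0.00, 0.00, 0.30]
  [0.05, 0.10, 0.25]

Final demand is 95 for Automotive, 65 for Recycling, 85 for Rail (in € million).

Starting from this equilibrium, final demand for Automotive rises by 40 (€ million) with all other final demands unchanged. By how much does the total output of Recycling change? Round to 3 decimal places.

I − A =
  [   0.60    -0.25    -0.15]
  [   0.00     1.00    -0.30]
  [  -0.05    -0.10     0.75]
Cofactors of I−A, C_ij = (−1)^(i+j)·(minor ij) (rows/columns in the sector order above):
  C_11 = (1.00)(0.75) − (-0.30)(-0.10) = 0.7200
  C_12 = −[(0.00)(0.75) − (-0.30)(-0.05)] = 0.0150
  C_13 = (0.00)(-0.10) − (1.00)(-0.05) = 0.0500
  C_21 = −[(-0.25)(0.75) − (-0.15)(-0.10)] = 0.2025
  C_22 = (0.60)(0.75) − (-0.15)(-0.05) = 0.4425
  C_23 = −[(0.60)(-0.10) − (-0.25)(-0.05)] = 0.0725
  C_31 = (-0.25)(-0.30) − (-0.15)(1.00) = 0.2250
  C_32 = −[(0.60)(-0.30) − (-0.15)(0.00)] = 0.1800
  C_33 = (0.60)(1.00) − (-0.25)(0.00) = 0.6000
det(I−A) = Σ_j (I−A)_1j·C_1j = (0.60)(0.7200) + (-0.25)(0.0150) + (-0.15)(0.0500) = 0.42075
adj(I−A) = Cᵀ =
  [ 0.7200   0.2025   0.2250]
  [ 0.0150   0.4425   0.1800]
  [ 0.0500   0.0725   0.6000]
(I − A)⁻¹ = adj(I−A) / det(I−A) ≈
  [   1.7112     0.4813     0.5348]
  [   0.0357     1.0517     0.4278]
  [   0.1188     0.1723     1.4260]
Δx = (I − A)⁻¹ Δd with Δd having +40 in the Automotive component and 0 elsewhere.
So Δx_2 = L_21 · (+40), where L_21 = adj(I−A)_21 / det(I−A) = 0.0150 / 0.42075.
Δx_2 = 0.0150 × (+40) / 0.42075 = 0.60 / 0.42075 ≈ 1.426.

Δx_2 = 1.426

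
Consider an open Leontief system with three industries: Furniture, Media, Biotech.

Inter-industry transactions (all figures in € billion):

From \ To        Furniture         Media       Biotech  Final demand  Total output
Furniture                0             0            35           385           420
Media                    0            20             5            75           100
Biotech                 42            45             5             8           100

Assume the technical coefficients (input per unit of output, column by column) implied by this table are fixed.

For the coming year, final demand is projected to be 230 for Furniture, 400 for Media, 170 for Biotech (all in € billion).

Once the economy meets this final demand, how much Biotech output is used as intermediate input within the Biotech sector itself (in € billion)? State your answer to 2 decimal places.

Technical coefficients a_ij = z_ij / X_j:
  a_11 = 0/420 = 0.00, a_21 = 0/420 = 0.00, a_31 = 42/420 = 0.10
  a_12 = 0/100 = 0.00, a_22 = 20/100 = 0.20, a_32 = 45/100 = 0.45
  a_13 = 35/100 = 0.35, a_23 = 5/100 = 0.05, a_33 = 5/100 = 0.05
I − A =
  [   1.00     0.00    -0.35]
  [   0.00     0.80    -0.05]
  [  -0.10    -0.45     0.95]
Cofactors of I−A, C_ij = (−1)^(i+j)·(minor ij) (rows/columns in the sector order above):
  C_11 = (0.80)(0.95) − (-0.05)(-0.45) = 0.7375
  C_12 = −[(0.00)(0.95) − (-0.05)(-0.10)] = 0.0050
  C_13 = (0.00)(-0.45) − (0.80)(-0.10) = 0.0800
  C_21 = −[(0.00)(0.95) − (-0.35)(-0.45)] = 0.1575
  C_22 = (1.00)(0.95) − (-0.35)(-0.10) = 0.9150
  C_23 = −[(1.00)(-0.45) − (0.00)(-0.10)] = 0.4500
  C_31 = (0.00)(-0.05) − (-0.35)(0.80) = 0.2800
  C_32 = −[(1.00)(-0.05) − (-0.35)(0.00)] = 0.0500
  C_33 = (1.00)(0.80) − (0.00)(0.00) = 0.8000
det(I−A) = Σ_j (I−A)_1j·C_1j = (1.00)(0.7375) + (0.00)(0.0050) + (-0.35)(0.0800) = 0.7095
adj(I−A) = Cᵀ =
  [ 0.7375   0.1575   0.2800]
  [ 0.0050   0.9150   0.0500]
  [ 0.0800   0.4500   0.8000]
(I − A)⁻¹ = adj(I−A) / det(I−A) ≈
  [   1.0395     0.2220     0.3946]
  [   0.0070     1.2896     0.0705]
  [   0.1128     0.6342     1.1276]
First solve x = (I − A)⁻¹ d = adj(I−A)·d / det(I−A); in particular x_3 = (0.0800·230 + 0.4500·400 + 0.8000·170) / 0.7095 = 334.40 / 0.7095 ≈ 471.3178.
Intermediate flow from 3 to 3: z_33 = a_33 · x_3 = 0.05 × 334.40 / 0.7095 = 16.72 / 0.7095 ≈ 23.57.

z_33 = 23.57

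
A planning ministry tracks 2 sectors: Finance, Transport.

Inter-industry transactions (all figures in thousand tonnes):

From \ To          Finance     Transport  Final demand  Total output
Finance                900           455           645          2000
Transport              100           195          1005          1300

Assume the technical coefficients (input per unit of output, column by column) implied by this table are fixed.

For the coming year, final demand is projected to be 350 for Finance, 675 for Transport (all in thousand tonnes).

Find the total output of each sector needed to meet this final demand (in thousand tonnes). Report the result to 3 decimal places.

Technical coefficients a_ij = z_ij / X_j:
  a_11 = 900/2000 = 0.45, a_21 = 100/2000 = 0.05
  a_12 = 455/1300 = 0.35, a_22 = 195/1300 = 0.15
I − A =
  [   0.55    -0.35]
  [  -0.05     0.85]
det(I−A) = (0.55)(0.85) − (-0.35)(-0.05) = 0.4500
adj(I−A) = [[0.85, 0.35], [0.05, 0.55]]
(I − A)⁻¹ = adj(I−A) / det(I−A) ≈
  [   1.8889     0.7778]
  [   0.1111     1.2222]
x = (I − A)⁻¹ d = adj(I−A)·d / det(I−A), with det(I−A) = 0.4500:
  x_1 = (0.85·350 + 0.35·675) / 0.4500 = 533.75 / 0.4500 ≈ 1186.111
  x_2 = (0.05·350 + 0.55·675) / 0.4500 = 388.75 / 0.4500 ≈ 863.889

x_1 = 1186.111, x_2 = 863.889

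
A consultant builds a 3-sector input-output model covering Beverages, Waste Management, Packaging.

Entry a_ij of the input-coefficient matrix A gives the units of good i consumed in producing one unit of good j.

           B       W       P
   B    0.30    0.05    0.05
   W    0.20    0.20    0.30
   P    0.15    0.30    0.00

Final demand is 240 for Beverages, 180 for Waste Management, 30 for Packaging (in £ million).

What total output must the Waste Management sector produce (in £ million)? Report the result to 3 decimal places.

x_W = 399.475

I − A =
  [   0.70    -0.05    -0.05]
  [  -0.20     0.80    -0.30]
  [  -0.15    -0.30     1.00]
Cofactors of I−A, C_ij = (−1)^(i+j)·(minor ij) (rows/columns in the sector order above):
  C_11 = (0.80)(1.00) − (-0.30)(-0.30) = 0.7100
  C_12 = −[(-0.20)(1.00) − (-0.30)(-0.15)] = 0.2450
  C_13 = (-0.20)(-0.30) − (0.80)(-0.15) = 0.1800
  C_21 = −[(-0.05)(1.00) − (-0.05)(-0.30)] = 0.0650
  C_22 = (0.70)(1.00) − (-0.05)(-0.15) = 0.6925
  C_23 = −[(0.70)(-0.30) − (-0.05)(-0.15)] = 0.2175
  C_31 = (-0.05)(-0.30) − (-0.05)(0.80) = 0.0550
  C_32 = −[(0.70)(-0.30) − (-0.05)(-0.20)] = 0.2200
  C_33 = (0.70)(0.80) − (-0.05)(-0.20) = 0.5500
det(I−A) = Σ_j (I−A)_1j·C_1j = (0.70)(0.7100) + (-0.05)(0.2450) + (-0.05)(0.1800) = 0.47575
adj(I−A) = Cᵀ =
  [ 0.7100   0.0650   0.0550]
  [ 0.2450   0.6925   0.2200]
  [ 0.1800   0.2175   0.5500]
(I − A)⁻¹ = adj(I−A) / det(I−A) ≈
  [   1.4924     0.1366     0.1156]
  [   0.5150     1.4556     0.4624]
  [   0.3783     0.4572     1.1561]
x = (I − A)⁻¹ d = adj(I−A)·d / det(I−A), with det(I−A) = 0.47575:
  x_B = (0.7100·240 + 0.0650·180 + 0.0550·30) / 0.47575 = 183.75 / 0.47575 ≈ 386.232
  x_W = (0.2450·240 + 0.6925·180 + 0.2200·30) / 0.47575 = 190.05 / 0.47575 ≈ 399.475
  x_P = (0.1800·240 + 0.2175·180 + 0.5500·30) / 0.47575 = 98.85 / 0.47575 ≈ 207.777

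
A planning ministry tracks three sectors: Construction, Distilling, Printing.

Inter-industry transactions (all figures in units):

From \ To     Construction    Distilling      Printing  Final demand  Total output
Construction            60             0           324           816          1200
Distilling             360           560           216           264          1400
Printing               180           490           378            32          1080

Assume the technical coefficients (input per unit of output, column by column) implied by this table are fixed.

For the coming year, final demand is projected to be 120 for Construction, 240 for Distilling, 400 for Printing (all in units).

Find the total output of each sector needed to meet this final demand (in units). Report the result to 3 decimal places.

Technical coefficients a_ij = z_ij / X_j:
  a_CC = 60/1200 = 0.05, a_DC = 360/1200 = 0.30, a_PC = 180/1200 = 0.15
  a_CD = 0/1400 = 0.00, a_DD = 560/1400 = 0.40, a_PD = 490/1400 = 0.35
  a_CP = 324/1080 = 0.30, a_DP = 216/1080 = 0.20, a_PP = 378/1080 = 0.35
I − A =
  [   0.95     0.00    -0.30]
  [  -0.30     0.60    -0.20]
  [  -0.15    -0.35     0.65]
Cofactors of I−A, C_ij = (−1)^(i+j)·(minor ij) (rows/columns in the sector order above):
  C_11 = (0.60)(0.65) − (-0.20)(-0.35) = 0.3200
  C_12 = −[(-0.30)(0.65) − (-0.20)(-0.15)] = 0.2250
  C_13 = (-0.30)(-0.35) − (0.60)(-0.15) = 0.1950
  C_21 = −[(0.00)(0.65) − (-0.30)(-0.35)] = 0.1050
  C_22 = (0.95)(0.65) − (-0.30)(-0.15) = 0.5725
  C_23 = −[(0.95)(-0.35) − (0.00)(-0.15)] = 0.3325
  C_31 = (0.00)(-0.20) − (-0.30)(0.60) = 0.1800
  C_32 = −[(0.95)(-0.20) − (-0.30)(-0.30)] = 0.2800
  C_33 = (0.95)(0.60) − (0.00)(-0.30) = 0.5700
det(I−A) = Σ_j (I−A)_1j·C_1j = (0.95)(0.3200) + (0.00)(0.2250) + (-0.30)(0.1950) = 0.2455
adj(I−A) = Cᵀ =
  [ 0.3200   0.1050   0.1800]
  [ 0.2250   0.5725   0.2800]
  [ 0.1950   0.3325   0.5700]
(I − A)⁻¹ = adj(I−A) / det(I−A) ≈
  [   1.3035     0.4277     0.7332]
  [   0.9165     2.3320     1.1405]
  [   0.7943     1.3544     2.3218]
x = (I − A)⁻¹ d = adj(I−A)·d / det(I−A), with det(I−A) = 0.2455:
  x_C = (0.3200·120 + 0.1050·240 + 0.1800·400) / 0.2455 = 135.60 / 0.2455 ≈ 552.342
  x_D = (0.2250·120 + 0.5725·240 + 0.2800·400) / 0.2455 = 276.40 / 0.2455 ≈ 1125.866
  x_P = (0.1950·120 + 0.3325·240 + 0.5700·400) / 0.2455 = 331.20 / 0.2455 ≈ 1349.084

x_C = 552.342, x_D = 1125.866, x_P = 1349.084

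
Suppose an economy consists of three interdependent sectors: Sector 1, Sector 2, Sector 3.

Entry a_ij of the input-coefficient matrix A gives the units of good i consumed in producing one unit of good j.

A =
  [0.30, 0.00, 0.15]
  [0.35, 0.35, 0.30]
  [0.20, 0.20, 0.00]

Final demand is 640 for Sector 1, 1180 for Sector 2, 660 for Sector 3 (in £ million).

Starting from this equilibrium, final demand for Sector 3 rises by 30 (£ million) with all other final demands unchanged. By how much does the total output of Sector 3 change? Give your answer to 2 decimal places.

Δx_3 = 35.64

I − A =
  [   0.70     0.00    -0.15]
  [  -0.35     0.65    -0.30]
  [  -0.20    -0.20     1.00]
Cofactors of I−A, C_ij = (−1)^(i+j)·(minor ij) (rows/columns in the sector order above):
  C_11 = (0.65)(1.00) − (-0.30)(-0.20) = 0.5900
  C_12 = −[(-0.35)(1.00) − (-0.30)(-0.20)] = 0.4100
  C_13 = (-0.35)(-0.20) − (0.65)(-0.20) = 0.2000
  C_21 = −[(0.00)(1.00) − (-0.15)(-0.20)] = 0.0300
  C_22 = (0.70)(1.00) − (-0.15)(-0.20) = 0.6700
  C_23 = −[(0.70)(-0.20) − (0.00)(-0.20)] = 0.1400
  C_31 = (0.00)(-0.30) − (-0.15)(0.65) = 0.0975
  C_32 = −[(0.70)(-0.30) − (-0.15)(-0.35)] = 0.2625
  C_33 = (0.70)(0.65) − (0.00)(-0.35) = 0.4550
det(I−A) = Σ_j (I−A)_1j·C_1j = (0.70)(0.5900) + (0.00)(0.4100) + (-0.15)(0.2000) = 0.3830
adj(I−A) = Cᵀ =
  [ 0.5900   0.0300   0.0975]
  [ 0.4100   0.6700   0.2625]
  [ 0.2000   0.1400   0.4550]
(I − A)⁻¹ = adj(I−A) / det(I−A) ≈
  [   1.5405     0.0783     0.2546]
  [   1.0705     1.7493     0.6854]
  [   0.5222     0.3655     1.1880]
Δx = (I − A)⁻¹ Δd with Δd having +30 in the Sector 3 component and 0 elsewhere.
So Δx_3 = L_33 · (+30), where L_33 = adj(I−A)_33 / det(I−A) = 0.4550 / 0.3830.
Δx_3 = 0.4550 × (+30) / 0.3830 = 13.65 / 0.3830 ≈ 35.64.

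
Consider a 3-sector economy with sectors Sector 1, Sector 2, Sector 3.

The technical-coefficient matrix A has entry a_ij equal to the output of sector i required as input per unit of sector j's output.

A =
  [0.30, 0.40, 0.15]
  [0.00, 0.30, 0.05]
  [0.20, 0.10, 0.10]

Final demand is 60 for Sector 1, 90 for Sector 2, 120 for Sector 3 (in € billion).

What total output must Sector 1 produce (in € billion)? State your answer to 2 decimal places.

I − A =
  [   0.70    -0.40    -0.15]
  [   0.00     0.70    -0.05]
  [  -0.20    -0.10     0.90]
Cofactors of I−A, C_ij = (−1)^(i+j)·(minor ij) (rows/columns in the sector order above):
  C_11 = (0.70)(0.90) − (-0.05)(-0.10) = 0.6250
  C_12 = −[(0.00)(0.90) − (-0.05)(-0.20)] = 0.0100
  C_13 = (0.00)(-0.10) − (0.70)(-0.20) = 0.1400
  C_21 = −[(-0.40)(0.90) − (-0.15)(-0.10)] = 0.3750
  C_22 = (0.70)(0.90) − (-0.15)(-0.20) = 0.6000
  C_23 = −[(0.70)(-0.10) − (-0.40)(-0.20)] = 0.1500
  C_31 = (-0.40)(-0.05) − (-0.15)(0.70) = 0.1250
  C_32 = −[(0.70)(-0.05) − (-0.15)(0.00)] = 0.0350
  C_33 = (0.70)(0.70) − (-0.40)(0.00) = 0.4900
det(I−A) = Σ_j (I−A)_1j·C_1j = (0.70)(0.6250) + (-0.40)(0.0100) + (-0.15)(0.1400) = 0.4125
adj(I−A) = Cᵀ =
  [ 0.6250   0.3750   0.1250]
  [ 0.0100   0.6000   0.0350]
  [ 0.1400   0.1500   0.4900]
(I − A)⁻¹ = adj(I−A) / det(I−A) ≈
  [   1.5152     0.9091     0.3030]
  [   0.0242     1.4545     0.0848]
  [   0.3394     0.3636     1.1879]
x = (I − A)⁻¹ d = adj(I−A)·d / det(I−A), with det(I−A) = 0.4125:
  x_1 = (0.6250·60 + 0.3750·90 + 0.1250·120) / 0.4125 = 86.25 / 0.4125 ≈ 209.09
  x_2 = (0.0100·60 + 0.6000·90 + 0.0350·120) / 0.4125 = 58.80 / 0.4125 ≈ 142.55
  x_3 = (0.1400·60 + 0.1500·90 + 0.4900·120) / 0.4125 = 80.70 / 0.4125 ≈ 195.64

x_1 = 209.09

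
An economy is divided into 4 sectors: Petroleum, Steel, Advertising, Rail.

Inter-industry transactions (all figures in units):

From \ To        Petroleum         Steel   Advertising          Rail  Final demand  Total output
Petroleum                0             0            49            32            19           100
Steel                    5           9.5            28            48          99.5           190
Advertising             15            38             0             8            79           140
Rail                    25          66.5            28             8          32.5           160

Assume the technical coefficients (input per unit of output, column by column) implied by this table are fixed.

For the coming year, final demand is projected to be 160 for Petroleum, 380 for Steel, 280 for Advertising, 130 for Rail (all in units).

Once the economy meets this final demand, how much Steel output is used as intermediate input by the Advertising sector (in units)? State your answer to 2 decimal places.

z_23 = 106.40

Technical coefficients a_ij = z_ij / X_j:
  a_11 = 0/100 = 0.00, a_21 = 5/100 = 0.05, a_31 = 15/100 = 0.15, a_41 = 25/100 = 0.25
  a_12 = 0/190 = 0.00, a_22 = 9.5/190 = 0.05, a_32 = 38/190 = 0.20, a_42 = 66.5/190 = 0.35
  a_13 = 49/140 = 0.35, a_23 = 28/140 = 0.20, a_33 = 0/140 = 0.00, a_43 = 28/140 = 0.20
  a_14 = 32/160 = 0.20, a_24 = 48/160 = 0.30, a_34 = 8/160 = 0.05, a_44 = 8/160 = 0.05
I − A =
  [   1.00     0.00    -0.35    -0.20]
  [  -0.05     0.95    -0.20    -0.30]
  [  -0.15    -0.20     1.00    -0.05]
  [  -0.25    -0.35    -0.20     0.95]
Compute the cofactors C_ij = (−1)^(i+j)·(3×3 minor ij) of I−A; the adjugate is their transpose:
adj(I−A) = Cᵀ =
  [ 0.734500   0.150625   0.331125   0.219625]
  [ 0.162000   0.829750   0.284875   0.311125]
  [ 0.156875   0.208000   0.746500   0.138000]
  [ 0.286000   0.389125   0.349250   0.856625]
det(I−A) = Σ_j (I−A)_1j·C_1j = (1.00)(0.734500) + (0.00)(0.162000) + (-0.35)(0.156875) + (-0.20)(0.286000) = 0.62239375
(I − A)⁻¹ = adj(I−A) / det(I−A) ≈
  [   1.1801     0.2420     0.5320     0.3529]
  [   0.2603     1.3332     0.4577     0.4999]
  [   0.2521     0.3342     1.1994     0.2217]
  [   0.4595     0.6252     0.5611     1.3763]
First solve x = (I − A)⁻¹ d = adj(I−A)·d / det(I−A); in particular x_3 = (0.156875·160 + 0.208000·380 + 0.746500·280 + 0.138000·130) / 0.62239375 = 331.10 / 0.62239375 ≈ 531.9783.
Intermediate flow from 2 to 3: z_23 = a_23 · x_3 = 0.20 × 331.10 / 0.62239375 = 66.22 / 0.62239375 ≈ 106.40.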